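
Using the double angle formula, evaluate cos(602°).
cos(602°) = cos²301° - sin²301° = -0.4695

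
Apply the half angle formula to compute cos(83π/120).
cos(83π/120) = -√((1 + cos 83π/60)/2) = -0.5664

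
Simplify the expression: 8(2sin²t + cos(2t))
8(2sin²t + cos(2t)) = 8 (using Double angle)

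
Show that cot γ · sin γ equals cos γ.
LHS = (cos γ/sin γ) · sin γ = cos γ = RHS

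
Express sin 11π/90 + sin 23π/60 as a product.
sin 11π/90 + sin 23π/60 = 2 sin(91π/360) cos(-47π/360)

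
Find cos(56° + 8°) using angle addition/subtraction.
cos(56° + 8°) = cos 56° cos 8° - sin 56° sin 8° = 0.4384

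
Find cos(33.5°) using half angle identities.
cos(33.5°) = √((1 + cos 67°)/2) = 0.8339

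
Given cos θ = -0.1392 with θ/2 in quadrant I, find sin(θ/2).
sin(θ/2) = ±√((1 - cos θ)/2); positive since θ/2 ∈ QI, so sin(θ/2) = 0.7547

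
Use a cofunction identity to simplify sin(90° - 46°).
sin(90° - 46°) = cos(46°)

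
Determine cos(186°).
cos(186°) = -0.9945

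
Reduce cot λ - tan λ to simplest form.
cot λ - tan λ = 2 cot(2λ) (using Double angle)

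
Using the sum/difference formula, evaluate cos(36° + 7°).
cos(36° + 7°) = cos 36° cos 7° - sin 36° sin 7° = 0.7314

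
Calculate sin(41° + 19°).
sin(41° + 19°) = sin 41° cos 19° + cos 41° sin 19° = √3/2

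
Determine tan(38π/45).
tan(38π/45) = -0.5317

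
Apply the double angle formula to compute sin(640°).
sin(640°) = 2 sin 320° cos 320° = -0.9848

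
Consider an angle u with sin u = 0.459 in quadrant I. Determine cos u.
cos u = √(1 - sin²u) = 0.8884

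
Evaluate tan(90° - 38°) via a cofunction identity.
tan(90° - 38°) = cot(38°) = 1.28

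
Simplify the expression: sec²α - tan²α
sec²α - tan²α = 1 (using Pythagorean identity)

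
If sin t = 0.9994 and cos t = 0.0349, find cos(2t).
cos(2t) = cos²t - sin²t = -0.9976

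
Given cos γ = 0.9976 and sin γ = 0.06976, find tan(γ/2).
tan(γ/2) = sin γ / (1 + cos γ) = 0.03492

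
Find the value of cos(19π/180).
cos(19π/180) = 0.9455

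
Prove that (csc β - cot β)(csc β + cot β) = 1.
LHS = csc²β - cot²β = (1 + cot²β) - cot²β = 1 = RHS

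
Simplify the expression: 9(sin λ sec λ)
9(sin λ sec λ) = 9(tan λ) (using Reciprocal + quotient)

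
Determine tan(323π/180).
tan(323π/180) = -0.7536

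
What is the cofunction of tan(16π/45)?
tan(16π/45) = cot(π/2 - 16π/45) = cot(13π/90)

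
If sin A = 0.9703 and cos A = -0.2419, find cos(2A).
cos(2A) = cos²A - sin²A = -0.883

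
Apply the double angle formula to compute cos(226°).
cos(226°) = cos²113° - sin²113° = -0.6947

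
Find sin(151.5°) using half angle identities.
sin(151.5°) = √((1 - cos 303°)/2) = 0.4772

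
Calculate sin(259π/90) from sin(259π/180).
sin(259π/90) = 2 sin 259π/180 cos 259π/180 = 0.3746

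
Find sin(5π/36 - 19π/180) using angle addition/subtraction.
sin(5π/36 - 19π/180) = sin 5π/36 cos 19π/180 - cos 5π/36 sin 19π/180 = 0.1045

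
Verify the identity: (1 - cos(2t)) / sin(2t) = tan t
LHS = 2sin²t / (2 sin t cos t) = sin t/cos t = tan t = RHS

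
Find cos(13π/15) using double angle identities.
cos(13π/15) = cos²13π/30 - sin²13π/30 = -0.9135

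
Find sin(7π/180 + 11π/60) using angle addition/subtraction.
sin(7π/180 + 11π/60) = sin 7π/180 cos 11π/60 + cos 7π/180 sin 11π/60 = 0.6428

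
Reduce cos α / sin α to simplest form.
cos α / sin α = cot α (using Quotient identity)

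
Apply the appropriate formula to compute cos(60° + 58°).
cos(60° + 58°) = cos 60° cos 58° - sin 60° sin 58° = -0.4695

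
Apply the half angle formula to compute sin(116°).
sin(116°) = √((1 - cos 232°)/2) = 0.8988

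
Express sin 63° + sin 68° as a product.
sin 63° + sin 68° = 2 sin(65.5°) cos(-2.5°)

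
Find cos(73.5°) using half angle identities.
cos(73.5°) = √((1 + cos 147°)/2) = 0.284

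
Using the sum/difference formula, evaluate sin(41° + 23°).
sin(41° + 23°) = sin 41° cos 23° + cos 41° sin 23° = 0.8988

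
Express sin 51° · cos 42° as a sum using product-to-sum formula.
sin 51° cos 42° = (1/2)[sin(51°+42°) + sin(51°-42°)]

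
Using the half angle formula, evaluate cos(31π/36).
cos(31π/36) = -√((1 + cos 31π/18)/2) = -0.9063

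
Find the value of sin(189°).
sin(189°) = -0.1564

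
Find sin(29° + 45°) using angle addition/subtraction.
sin(29° + 45°) = sin 29° cos 45° + cos 29° sin 45° = 0.9613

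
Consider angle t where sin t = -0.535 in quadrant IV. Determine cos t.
cos t = √(1 - sin²t) = 0.8449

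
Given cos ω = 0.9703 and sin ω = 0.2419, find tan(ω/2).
tan(ω/2) = sin ω / (1 + cos ω) = 0.1228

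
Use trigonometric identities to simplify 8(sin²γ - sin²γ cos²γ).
8(sin²γ - sin²γ cos²γ) = 8(sin⁴γ) (using Factoring)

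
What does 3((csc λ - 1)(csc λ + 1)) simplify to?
3((csc λ - 1)(csc λ + 1)) = 3(cot²λ) (using Diff. of squares)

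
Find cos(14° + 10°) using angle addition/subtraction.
cos(14° + 10°) = cos 14° cos 10° - sin 14° sin 10° = 0.9135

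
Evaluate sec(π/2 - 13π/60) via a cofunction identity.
sec(π/2 - 13π/60) = csc(13π/60) = 1.589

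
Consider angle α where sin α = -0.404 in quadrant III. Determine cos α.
cos α = ±√(1 - sin²α) = -0.9148 (negative in QIII)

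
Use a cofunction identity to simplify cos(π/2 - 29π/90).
cos(π/2 - 29π/90) = sin(29π/90)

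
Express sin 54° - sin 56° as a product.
sin 54° - sin 56° = 2 cos(55°) sin(-1°)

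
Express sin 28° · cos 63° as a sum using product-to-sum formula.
sin 28° cos 63° = (1/2)[sin(28°+63°) + sin(28°-63°)]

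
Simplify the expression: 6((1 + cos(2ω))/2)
6((1 + cos(2ω))/2) = 6(cos²ω) (using Power reduction)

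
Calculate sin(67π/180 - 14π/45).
sin(67π/180 - 14π/45) = sin 67π/180 cos 14π/45 - cos 67π/180 sin 14π/45 = 0.1908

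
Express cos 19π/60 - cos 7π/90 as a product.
cos 19π/60 - cos 7π/90 = -2 sin(71π/360) sin(43π/360)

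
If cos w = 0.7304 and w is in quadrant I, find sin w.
sin w = 0.683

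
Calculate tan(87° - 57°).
tan(87° - 57°) = (tan 87° - tan 57°)/(1 + tan 87° tan 57°) = √3/3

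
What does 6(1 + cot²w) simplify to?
6(1 + cot²w) = 6(csc²w) (using Pythagorean identity)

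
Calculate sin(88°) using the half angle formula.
sin(88°) = √((1 - cos 176°)/2) = 0.9994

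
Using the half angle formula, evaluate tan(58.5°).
tan(58.5°) = sin 117° / (1 + cos 117°) = 1.632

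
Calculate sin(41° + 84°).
sin(41° + 84°) = sin 41° cos 84° + cos 41° sin 84° = 0.8192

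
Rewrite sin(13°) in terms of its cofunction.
sin(13°) = cos(90° - 13°) = cos(77°)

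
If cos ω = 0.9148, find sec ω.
sec ω = 1/cos ω = 1.093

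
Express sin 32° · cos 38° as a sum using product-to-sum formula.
sin 32° cos 38° = (1/2)[sin(32°+38°) + sin(32°-38°)]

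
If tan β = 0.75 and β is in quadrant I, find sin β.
sin β = 0.6 (using tan²β + 1 = sec²β)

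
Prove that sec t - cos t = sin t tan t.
LHS = 1/cos t - cos t = (1 - cos²t)/cos t = sin²t/cos t = sin t · (sin t/cos t) = sin t tan t = RHS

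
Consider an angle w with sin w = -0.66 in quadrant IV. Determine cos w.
cos w = √(1 - sin²w) = 0.7513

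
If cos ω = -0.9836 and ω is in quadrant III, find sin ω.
sin ω = -0.1804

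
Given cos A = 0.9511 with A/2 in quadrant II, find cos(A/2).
cos(A/2) = ±√((1 + cos A)/2); negative since A/2 ∈ QII, so cos(A/2) = -0.9877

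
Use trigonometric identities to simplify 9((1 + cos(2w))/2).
9((1 + cos(2w))/2) = 9(cos²w) (using Power reduction)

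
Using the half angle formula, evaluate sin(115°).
sin(115°) = √((1 - cos 230°)/2) = 0.9063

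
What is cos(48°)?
cos(48°) = 0.6691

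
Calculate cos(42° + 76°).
cos(42° + 76°) = cos 42° cos 76° - sin 42° sin 76° = -0.4695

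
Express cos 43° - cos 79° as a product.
cos 43° - cos 79° = -2 sin(61°) sin(-18°)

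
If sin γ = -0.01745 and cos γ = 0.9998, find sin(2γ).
sin(2γ) = 2 sin γ cos γ = -0.03489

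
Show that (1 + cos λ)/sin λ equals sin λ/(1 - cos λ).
RHS = sin λ(1 + cos λ) / ((1 - cos λ)(1 + cos λ)) = sin λ(1 + cos λ) / (1 - cos²λ) = sin λ(1 + cos λ) / sin²λ = (1 + cos λ)/sin λ = LHS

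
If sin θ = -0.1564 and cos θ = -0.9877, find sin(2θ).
sin(2θ) = 2 sin θ cos θ = 0.309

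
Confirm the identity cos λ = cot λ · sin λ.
RHS = (cos λ/sin λ) · sin λ = cos λ = LHS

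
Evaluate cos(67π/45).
cos(67π/45) = -0.0349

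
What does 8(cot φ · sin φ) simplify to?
8(cot φ · sin φ) = 8(cos φ) (using Quotient identity)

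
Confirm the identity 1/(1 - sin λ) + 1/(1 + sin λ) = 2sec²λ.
LHS = [(1 + sin λ) + (1 - sin λ)] / [(1 - sin λ)(1 + sin λ)] = 2/(1 - sin²λ) = 2/cos²λ = 2sec²λ = RHS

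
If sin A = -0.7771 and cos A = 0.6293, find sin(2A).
sin(2A) = 2 sin A cos A = -0.9781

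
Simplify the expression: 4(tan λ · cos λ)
4(tan λ · cos λ) = 4(sin λ) (using Quotient identity)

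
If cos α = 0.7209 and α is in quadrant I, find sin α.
sin α = 0.693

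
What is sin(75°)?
sin(75°) = (√6+√2)/4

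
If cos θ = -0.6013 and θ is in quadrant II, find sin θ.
sin θ = 0.799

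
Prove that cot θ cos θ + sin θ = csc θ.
LHS = cos²θ/sin θ + sin θ = (cos²θ + sin²θ)/sin θ = 1/sin θ = csc θ = RHS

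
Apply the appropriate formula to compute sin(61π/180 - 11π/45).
sin(61π/180 - 11π/45) = sin 61π/180 cos 11π/45 - cos 61π/180 sin 11π/45 = 0.2924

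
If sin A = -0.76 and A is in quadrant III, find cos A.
cos A = -0.6499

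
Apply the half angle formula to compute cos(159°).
cos(159°) = -√((1 + cos 318°)/2) = -0.9336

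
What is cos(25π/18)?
cos(25π/18) = -0.342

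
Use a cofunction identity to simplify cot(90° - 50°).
cot(90° - 50°) = tan(50°)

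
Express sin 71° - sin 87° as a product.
sin 71° - sin 87° = 2 cos(79°) sin(-8°)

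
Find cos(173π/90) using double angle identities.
cos(173π/90) = cos²173π/180 - sin²173π/180 = 0.9703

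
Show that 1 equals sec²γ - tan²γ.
RHS = 1/cos²γ - sin²γ/cos²γ = (1 - sin²γ)/cos²γ = cos²γ/cos²γ = 1 = LHS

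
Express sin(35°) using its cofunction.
sin(35°) = cos(90° - 35°) = cos(55°)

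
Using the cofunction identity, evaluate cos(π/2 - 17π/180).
cos(π/2 - 17π/180) = sin(17π/180) = 0.2924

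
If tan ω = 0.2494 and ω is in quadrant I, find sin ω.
sin ω = 0.242 (using tan²ω + 1 = sec²ω)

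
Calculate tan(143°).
tan(143°) = -0.7536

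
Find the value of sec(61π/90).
sec(61π/90) = -1.887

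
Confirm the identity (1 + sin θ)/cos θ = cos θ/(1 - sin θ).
LHS = (1 + sin θ)(1 - sin θ) / (cos θ(1 - sin θ)) = (1 - sin²θ) / (cos θ(1 - sin θ)) = cos²θ / (cos θ(1 - sin θ)) = cos θ/(1 - sin θ) = RHS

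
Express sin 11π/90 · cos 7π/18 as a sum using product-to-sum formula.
sin 11π/90 cos 7π/18 = (1/2)[sin(11π/90+7π/18) + sin(11π/90-7π/18)]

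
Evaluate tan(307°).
tan(307°) = -1.327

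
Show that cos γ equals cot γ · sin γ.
RHS = (cos γ/sin γ) · sin γ = cos γ = LHS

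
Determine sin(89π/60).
sin(89π/60) = -0.9986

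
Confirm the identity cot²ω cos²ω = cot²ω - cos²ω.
RHS = cos²ω/sin²ω - cos²ω = cos²ω(1/sin²ω - 1) = cos²ω · (1 - sin²ω)/sin²ω = cos²ω · cos²ω/sin²ω = cos²ω · cot²ω = LHS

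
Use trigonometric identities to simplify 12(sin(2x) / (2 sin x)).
12(sin(2x) / (2 sin x)) = 12(cos x) (using Double angle)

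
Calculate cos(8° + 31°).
cos(8° + 31°) = cos 8° cos 31° - sin 8° sin 31° = 0.7771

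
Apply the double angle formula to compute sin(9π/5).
sin(9π/5) = 2 sin 9π/10 cos 9π/10 = -0.5878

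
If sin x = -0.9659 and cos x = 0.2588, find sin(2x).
sin(2x) = 2 sin x cos x = -0.4999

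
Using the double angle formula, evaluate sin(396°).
sin(396°) = 2 sin 198° cos 198° = 0.5878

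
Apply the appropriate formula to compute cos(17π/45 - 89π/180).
cos(17π/45 - 89π/180) = cos 17π/45 cos 89π/180 + sin 17π/45 sin 89π/180 = 0.9336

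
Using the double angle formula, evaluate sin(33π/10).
sin(33π/10) = 2 sin 33π/20 cos 33π/20 = -0.809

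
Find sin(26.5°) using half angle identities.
sin(26.5°) = √((1 - cos 53°)/2) = 0.4462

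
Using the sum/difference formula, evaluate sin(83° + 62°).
sin(83° + 62°) = sin 83° cos 62° + cos 83° sin 62° = 0.5736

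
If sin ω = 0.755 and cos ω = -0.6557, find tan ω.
tan ω = sin ω / cos ω = -1.151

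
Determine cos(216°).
cos(216°) = -0.809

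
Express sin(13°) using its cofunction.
sin(13°) = cos(90° - 13°) = cos(77°)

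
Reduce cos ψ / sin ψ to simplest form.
cos ψ / sin ψ = cot ψ (using Quotient identity)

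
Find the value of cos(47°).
cos(47°) = 0.682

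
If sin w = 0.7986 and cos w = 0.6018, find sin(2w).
sin(2w) = 2 sin w cos w = 0.9612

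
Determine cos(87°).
cos(87°) = 0.05234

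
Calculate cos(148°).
cos(148°) = -0.848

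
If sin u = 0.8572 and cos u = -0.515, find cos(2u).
cos(2u) = cos²u - sin²u = -0.4696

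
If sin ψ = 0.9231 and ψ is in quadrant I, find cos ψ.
cos ψ = 0.3846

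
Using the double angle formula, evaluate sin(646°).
sin(646°) = 2 sin 323° cos 323° = -0.9613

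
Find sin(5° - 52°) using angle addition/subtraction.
sin(5° - 52°) = sin 5° cos 52° - cos 5° sin 52° = -0.7314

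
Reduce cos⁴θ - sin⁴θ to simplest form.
cos⁴θ - sin⁴θ = cos(2θ) (using Factoring + double angle)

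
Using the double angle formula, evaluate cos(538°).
cos(538°) = cos²269° - sin²269° = -0.9994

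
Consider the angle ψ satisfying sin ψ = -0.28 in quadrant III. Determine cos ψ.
cos ψ = ±√(1 - sin²ψ) = -0.96 (negative in QIII)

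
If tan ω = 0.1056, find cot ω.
cot ω = 1/tan ω = 9.47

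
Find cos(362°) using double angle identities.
cos(362°) = cos²181° - sin²181° = 0.9994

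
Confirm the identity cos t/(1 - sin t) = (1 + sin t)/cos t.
RHS = (1 + sin t)(1 - sin t) / (cos t(1 - sin t)) = (1 - sin²t) / (cos t(1 - sin t)) = cos²t / (cos t(1 - sin t)) = cos t/(1 - sin t) = LHS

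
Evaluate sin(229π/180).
sin(229π/180) = -0.7547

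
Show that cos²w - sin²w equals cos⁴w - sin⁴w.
RHS = (cos²w - sin²w)(cos²w + sin²w) = (cos²w - sin²w) · 1 = cos²w - sin²w = LHS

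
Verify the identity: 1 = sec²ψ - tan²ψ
RHS = 1/cos²ψ - sin²ψ/cos²ψ = (1 - sin²ψ)/cos²ψ = cos²ψ/cos²ψ = 1 = LHS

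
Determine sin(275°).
sin(275°) = -0.9962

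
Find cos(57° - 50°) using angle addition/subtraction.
cos(57° - 50°) = cos 57° cos 50° + sin 57° sin 50° = 0.9925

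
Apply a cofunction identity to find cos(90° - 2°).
cos(90° - 2°) = sin(2°) = 0.0349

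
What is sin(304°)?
sin(304°) = -0.829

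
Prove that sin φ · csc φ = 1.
LHS = sin φ · (1/sin φ) = 1 = RHS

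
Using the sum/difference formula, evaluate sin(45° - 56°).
sin(45° - 56°) = sin 45° cos 56° - cos 45° sin 56° = -0.1908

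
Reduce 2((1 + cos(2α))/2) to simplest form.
2((1 + cos(2α))/2) = 2(cos²α) (using Power reduction)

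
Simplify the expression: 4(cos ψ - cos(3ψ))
4(cos ψ - cos(3ψ)) = 4(2 sin(2ψ) sin ψ) (using Sum-to-product)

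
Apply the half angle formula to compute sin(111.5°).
sin(111.5°) = √((1 - cos 223°)/2) = 0.9304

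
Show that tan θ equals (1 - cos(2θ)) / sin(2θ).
RHS = 2sin²θ / (2 sin θ cos θ) = sin θ/cos θ = tan θ = LHS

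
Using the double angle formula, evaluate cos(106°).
cos(106°) = cos²53° - sin²53° = -0.2756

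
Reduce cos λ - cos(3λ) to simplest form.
cos λ - cos(3λ) = 2 sin(2λ) sin λ (using Sum-to-product)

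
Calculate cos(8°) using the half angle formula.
cos(8°) = √((1 + cos 16°)/2) = 0.9903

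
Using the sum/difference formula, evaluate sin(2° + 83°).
sin(2° + 83°) = sin 2° cos 83° + cos 2° sin 83° = 0.9962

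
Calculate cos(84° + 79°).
cos(84° + 79°) = cos 84° cos 79° - sin 84° sin 79° = -0.9563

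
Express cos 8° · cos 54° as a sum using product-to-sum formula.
cos 8° cos 54° = (1/2)[cos(8°-54°) + cos(8°+54°)]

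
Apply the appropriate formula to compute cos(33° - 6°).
cos(33° - 6°) = cos 33° cos 6° + sin 33° sin 6° = 0.891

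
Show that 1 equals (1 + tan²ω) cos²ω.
RHS = sec²ω · cos²ω = (1/cos²ω) · cos²ω = 1 = LHS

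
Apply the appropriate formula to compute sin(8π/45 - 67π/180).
sin(8π/45 - 67π/180) = sin 8π/45 cos 67π/180 - cos 8π/45 sin 67π/180 = -0.5736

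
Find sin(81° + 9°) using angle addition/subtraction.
sin(81° + 9°) = sin 81° cos 9° + cos 81° sin 9° = 1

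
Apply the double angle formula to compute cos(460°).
cos(460°) = cos²230° - sin²230° = -0.1736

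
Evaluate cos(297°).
cos(297°) = 0.454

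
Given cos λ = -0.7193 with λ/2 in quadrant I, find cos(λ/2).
cos(λ/2) = ±√((1 + cos λ)/2); positive since λ/2 ∈ QI, so cos(λ/2) = 0.3746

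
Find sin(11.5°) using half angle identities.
sin(11.5°) = √((1 - cos 23°)/2) = 0.1994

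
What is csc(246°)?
csc(246°) = -1.095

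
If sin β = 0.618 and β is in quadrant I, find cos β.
cos β = 0.7862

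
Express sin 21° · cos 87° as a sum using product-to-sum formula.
sin 21° cos 87° = (1/2)[sin(21°+87°) + sin(21°-87°)]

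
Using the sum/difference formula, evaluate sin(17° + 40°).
sin(17° + 40°) = sin 17° cos 40° + cos 17° sin 40° = 0.8387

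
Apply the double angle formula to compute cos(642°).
cos(642°) = cos²321° - sin²321° = 0.2079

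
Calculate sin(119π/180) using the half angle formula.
sin(119π/180) = √((1 - cos 119π/90)/2) = 0.8746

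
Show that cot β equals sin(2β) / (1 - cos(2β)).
RHS = 2 sin β cos β / (2sin²β) = cos β/sin β = cot β = LHS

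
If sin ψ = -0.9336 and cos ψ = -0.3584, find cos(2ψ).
cos(2ψ) = cos²ψ - sin²ψ = -0.7432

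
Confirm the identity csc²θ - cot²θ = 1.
LHS = 1/sin²θ - cos²θ/sin²θ = (1 - cos²θ)/sin²θ = sin²θ/sin²θ = 1 = RHS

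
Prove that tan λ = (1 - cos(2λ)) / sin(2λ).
RHS = 2sin²λ / (2 sin λ cos λ) = sin λ/cos λ = tan λ = LHS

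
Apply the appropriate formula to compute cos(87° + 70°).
cos(87° + 70°) = cos 87° cos 70° - sin 87° sin 70° = -0.9205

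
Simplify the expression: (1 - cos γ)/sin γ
(1 - cos γ)/sin γ = tan(γ/2) (using Half angle)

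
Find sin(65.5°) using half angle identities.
sin(65.5°) = √((1 - cos 131°)/2) = 0.91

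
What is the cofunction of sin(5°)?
sin(5°) = cos(90° - 5°) = cos(85°)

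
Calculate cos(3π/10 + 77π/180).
cos(3π/10 + 77π/180) = cos 3π/10 cos 77π/180 - sin 3π/10 sin 77π/180 = -0.6561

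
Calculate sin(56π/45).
sin(56π/45) = -0.6947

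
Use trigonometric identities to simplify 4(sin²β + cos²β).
4(sin²β + cos²β) = 4 (using Pythagorean identity)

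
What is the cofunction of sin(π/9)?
sin(π/9) = cos(π/2 - π/9) = cos(7π/18)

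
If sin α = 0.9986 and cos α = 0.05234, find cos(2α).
cos(2α) = cos²α - sin²α = -0.9945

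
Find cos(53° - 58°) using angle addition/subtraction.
cos(53° - 58°) = cos 53° cos 58° + sin 53° sin 58° = 0.9962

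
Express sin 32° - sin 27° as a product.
sin 32° - sin 27° = 2 cos(29.5°) sin(2.5°)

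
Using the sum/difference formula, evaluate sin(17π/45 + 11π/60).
sin(17π/45 + 11π/60) = sin 17π/45 cos 11π/60 + cos 17π/45 sin 11π/60 = 0.9816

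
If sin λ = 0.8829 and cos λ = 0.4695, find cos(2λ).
cos(2λ) = cos²λ - sin²λ = -0.5591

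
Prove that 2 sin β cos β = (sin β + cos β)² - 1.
RHS = sin²β + 2 sin β cos β + cos²β - 1 = (sin²β + cos²β) + 2 sin β cos β - 1 = 1 + 2 sin β cos β - 1 = 2 sin β cos β = LHS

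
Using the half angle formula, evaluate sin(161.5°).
sin(161.5°) = √((1 - cos 323°)/2) = 0.3173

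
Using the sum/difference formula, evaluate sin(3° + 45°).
sin(3° + 45°) = sin 3° cos 45° + cos 3° sin 45° = 0.7431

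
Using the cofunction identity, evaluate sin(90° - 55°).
sin(90° - 55°) = cos(55°) = 0.5736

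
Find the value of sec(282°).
sec(282°) = 4.81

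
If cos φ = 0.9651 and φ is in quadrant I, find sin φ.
sin φ = 0.2619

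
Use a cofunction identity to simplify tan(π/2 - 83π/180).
tan(π/2 - 83π/180) = cot(83π/180)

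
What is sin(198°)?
sin(198°) = -0.309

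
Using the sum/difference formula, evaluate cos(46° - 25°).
cos(46° - 25°) = cos 46° cos 25° + sin 46° sin 25° = 0.9336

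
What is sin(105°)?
sin(105°) = (√6+√2)/4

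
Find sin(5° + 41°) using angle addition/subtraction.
sin(5° + 41°) = sin 5° cos 41° + cos 5° sin 41° = 0.7193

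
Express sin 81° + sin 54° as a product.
sin 81° + sin 54° = 2 sin(67.5°) cos(13.5°)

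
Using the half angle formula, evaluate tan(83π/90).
tan(83π/90) = sin 83π/45 / (1 + cos 83π/45) = -0.2493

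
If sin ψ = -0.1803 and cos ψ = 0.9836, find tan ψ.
tan ψ = sin ψ / cos ψ = -0.1833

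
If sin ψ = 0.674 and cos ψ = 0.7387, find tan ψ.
tan ψ = sin ψ / cos ψ = 0.9124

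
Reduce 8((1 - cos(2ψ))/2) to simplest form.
8((1 - cos(2ψ))/2) = 8(sin²ψ) (using Power reduction)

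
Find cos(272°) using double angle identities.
cos(272°) = cos²136° - sin²136° = 0.0349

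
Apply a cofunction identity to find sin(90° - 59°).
sin(90° - 59°) = cos(59°) = 0.515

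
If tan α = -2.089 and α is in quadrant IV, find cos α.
cos α = 0.4318 (using tan²α + 1 = sec²α)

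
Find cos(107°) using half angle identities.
cos(107°) = -√((1 + cos 214°)/2) = -0.2924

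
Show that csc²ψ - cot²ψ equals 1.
LHS = 1/sin²ψ - cos²ψ/sin²ψ = (1 - cos²ψ)/sin²ψ = sin²ψ/sin²ψ = 1 = RHS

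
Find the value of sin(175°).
sin(175°) = 0.08716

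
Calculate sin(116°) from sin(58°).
sin(116°) = 2 sin 58° cos 58° = 0.8988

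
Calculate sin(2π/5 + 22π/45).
sin(2π/5 + 22π/45) = sin 2π/5 cos 22π/45 + cos 2π/5 sin 22π/45 = 0.342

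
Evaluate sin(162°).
sin(162°) = 0.309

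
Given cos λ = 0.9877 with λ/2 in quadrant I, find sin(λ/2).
sin(λ/2) = ±√((1 - cos λ)/2); positive since λ/2 ∈ QI, so sin(λ/2) = 0.07842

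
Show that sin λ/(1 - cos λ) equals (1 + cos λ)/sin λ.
LHS = sin λ(1 + cos λ) / ((1 - cos λ)(1 + cos λ)) = sin λ(1 + cos λ) / (1 - cos²λ) = sin λ(1 + cos λ) / sin²λ = (1 + cos λ)/sin λ = RHS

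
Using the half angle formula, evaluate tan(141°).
tan(141°) = sin 282° / (1 + cos 282°) = -0.8098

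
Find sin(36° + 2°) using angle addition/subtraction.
sin(36° + 2°) = sin 36° cos 2° + cos 36° sin 2° = 0.6157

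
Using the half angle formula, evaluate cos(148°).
cos(148°) = -√((1 + cos 296°)/2) = -0.848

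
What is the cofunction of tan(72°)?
tan(72°) = cot(90° - 72°) = cot(18°)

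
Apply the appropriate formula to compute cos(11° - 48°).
cos(11° - 48°) = cos 11° cos 48° + sin 11° sin 48° = 0.7986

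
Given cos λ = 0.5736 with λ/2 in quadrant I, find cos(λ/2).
cos(λ/2) = ±√((1 + cos λ)/2); positive since λ/2 ∈ QI, so cos(λ/2) = 0.887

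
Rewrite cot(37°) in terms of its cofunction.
cot(37°) = tan(90° - 37°) = tan(53°)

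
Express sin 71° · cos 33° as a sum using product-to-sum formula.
sin 71° cos 33° = (1/2)[sin(71°+33°) + sin(71°-33°)]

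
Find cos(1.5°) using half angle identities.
cos(1.5°) = √((1 + cos 3°)/2) = 0.9997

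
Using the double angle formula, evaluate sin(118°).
sin(118°) = 2 sin 59° cos 59° = 0.8829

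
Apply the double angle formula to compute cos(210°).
cos(210°) = cos²105° - sin²105° = -√3/2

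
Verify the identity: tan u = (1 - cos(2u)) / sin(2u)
RHS = 2sin²u / (2 sin u cos u) = sin u/cos u = tan u = LHS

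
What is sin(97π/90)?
sin(97π/90) = -0.2419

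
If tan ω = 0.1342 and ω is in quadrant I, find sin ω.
sin ω = 0.133 (using tan²ω + 1 = sec²ω)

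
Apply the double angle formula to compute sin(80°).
sin(80°) = 2 sin 40° cos 40° = 0.9848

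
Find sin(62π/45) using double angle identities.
sin(62π/45) = 2 sin 31π/45 cos 31π/45 = -0.9272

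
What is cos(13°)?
cos(13°) = 0.9744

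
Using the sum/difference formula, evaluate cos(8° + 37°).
cos(8° + 37°) = cos 8° cos 37° - sin 8° sin 37° = √2/2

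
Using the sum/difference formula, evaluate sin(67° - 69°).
sin(67° - 69°) = sin 67° cos 69° - cos 67° sin 69° = -0.0349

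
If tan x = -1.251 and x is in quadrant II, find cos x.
cos x = -0.6244 (using tan²x + 1 = sec²x)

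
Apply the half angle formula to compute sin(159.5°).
sin(159.5°) = √((1 - cos 319°)/2) = 0.3502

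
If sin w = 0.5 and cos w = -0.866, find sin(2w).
sin(2w) = 2 sin w cos w = -0.866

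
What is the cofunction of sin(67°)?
sin(67°) = cos(90° - 67°) = cos(23°)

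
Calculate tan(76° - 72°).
tan(76° - 72°) = (tan 76° - tan 72°)/(1 + tan 76° tan 72°) = 0.06993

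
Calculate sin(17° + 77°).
sin(17° + 77°) = sin 17° cos 77° + cos 17° sin 77° = 0.9976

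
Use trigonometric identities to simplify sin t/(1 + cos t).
sin t/(1 + cos t) = tan(t/2) (using Half angle)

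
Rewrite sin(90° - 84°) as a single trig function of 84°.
sin(90° - 84°) = cos(84°)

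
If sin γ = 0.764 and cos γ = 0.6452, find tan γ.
tan γ = sin γ / cos γ = 1.184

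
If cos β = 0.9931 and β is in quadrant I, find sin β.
sin β = 0.1173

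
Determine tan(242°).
tan(242°) = 1.881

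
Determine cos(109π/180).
cos(109π/180) = -0.3256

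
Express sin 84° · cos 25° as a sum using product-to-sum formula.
sin 84° cos 25° = (1/2)[sin(84°+25°) + sin(84°-25°)]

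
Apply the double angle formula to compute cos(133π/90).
cos(133π/90) = cos²133π/180 - sin²133π/180 = -0.06976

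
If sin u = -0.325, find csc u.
csc u = 1/sin u = -3.077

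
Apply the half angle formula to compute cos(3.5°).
cos(3.5°) = √((1 + cos 7°)/2) = 0.9981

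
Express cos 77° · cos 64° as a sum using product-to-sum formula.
cos 77° cos 64° = (1/2)[cos(77°-64°) + cos(77°+64°)]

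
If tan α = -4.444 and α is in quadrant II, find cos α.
cos α = -0.2195 (using tan²α + 1 = sec²α)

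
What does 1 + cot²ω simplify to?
1 + cot²ω = csc²ω (using Pythagorean identity)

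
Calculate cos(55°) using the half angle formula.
cos(55°) = √((1 + cos 110°)/2) = 0.5736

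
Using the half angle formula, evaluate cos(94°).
cos(94°) = -√((1 + cos 188°)/2) = -0.06976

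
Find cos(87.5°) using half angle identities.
cos(87.5°) = √((1 + cos 175°)/2) = 0.04362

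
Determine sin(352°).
sin(352°) = -0.1392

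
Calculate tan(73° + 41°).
tan(73° + 41°) = (tan 73° + tan 41°)/(1 - tan 73° tan 41°) = -2.246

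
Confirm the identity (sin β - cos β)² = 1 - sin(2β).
LHS = sin²β - 2 sin β cos β + cos²β = (sin²β + cos²β) - 2 sin β cos β = 1 - sin(2β) = RHS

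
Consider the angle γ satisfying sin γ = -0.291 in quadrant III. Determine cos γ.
cos γ = ±√(1 - sin²γ) = -0.9567 (negative in QIII)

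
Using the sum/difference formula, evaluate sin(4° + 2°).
sin(4° + 2°) = sin 4° cos 2° + cos 4° sin 2° = 0.1045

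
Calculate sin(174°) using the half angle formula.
sin(174°) = √((1 - cos 348°)/2) = 0.1045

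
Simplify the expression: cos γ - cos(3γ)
cos γ - cos(3γ) = 2 sin(2γ) sin γ (using Sum-to-product)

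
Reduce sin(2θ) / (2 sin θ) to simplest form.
sin(2θ) / (2 sin θ) = cos θ (using Double angle)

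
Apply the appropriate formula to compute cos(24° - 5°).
cos(24° - 5°) = cos 24° cos 5° + sin 24° sin 5° = 0.9455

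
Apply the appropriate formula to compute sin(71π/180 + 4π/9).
sin(71π/180 + 4π/9) = sin 71π/180 cos 4π/9 + cos 71π/180 sin 4π/9 = 0.4848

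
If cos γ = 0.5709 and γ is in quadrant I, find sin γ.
sin γ = 0.821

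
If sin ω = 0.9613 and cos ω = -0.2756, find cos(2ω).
cos(2ω) = cos²ω - sin²ω = -0.8481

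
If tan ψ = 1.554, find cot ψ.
cot ψ = 1/tan ψ = 0.6435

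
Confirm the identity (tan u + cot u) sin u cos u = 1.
LHS = (sin u/cos u + cos u/sin u) sin u cos u = ((sin²u + cos²u)/(sin u cos u)) · sin u cos u = sin²u + cos²u = 1 = RHS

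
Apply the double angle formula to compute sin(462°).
sin(462°) = 2 sin 231° cos 231° = 0.9781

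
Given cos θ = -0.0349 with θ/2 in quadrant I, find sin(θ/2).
sin(θ/2) = ±√((1 - cos θ)/2); positive since θ/2 ∈ QI, so sin(θ/2) = 0.7193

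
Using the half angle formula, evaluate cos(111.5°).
cos(111.5°) = -√((1 + cos 223°)/2) = -0.3665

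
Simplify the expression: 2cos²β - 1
2cos²β - 1 = cos(2β) (using Double angle)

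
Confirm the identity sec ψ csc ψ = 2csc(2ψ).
RHS = 2/sin(2ψ) = 2/(2 sin ψ cos ψ) = 1/(sin ψ cos ψ) = (1/cos ψ)(1/sin ψ) = sec ψ csc ψ = LHS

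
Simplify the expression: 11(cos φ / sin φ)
11(cos φ / sin φ) = 11(cot φ) (using Quotient identity)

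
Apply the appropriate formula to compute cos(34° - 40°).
cos(34° - 40°) = cos 34° cos 40° + sin 34° sin 40° = 0.9945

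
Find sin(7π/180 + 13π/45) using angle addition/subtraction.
sin(7π/180 + 13π/45) = sin 7π/180 cos 13π/45 + cos 7π/180 sin 13π/45 = 0.8572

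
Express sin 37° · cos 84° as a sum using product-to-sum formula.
sin 37° cos 84° = (1/2)[sin(37°+84°) + sin(37°-84°)]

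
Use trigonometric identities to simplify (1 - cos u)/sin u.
(1 - cos u)/sin u = tan(u/2) (using Half angle)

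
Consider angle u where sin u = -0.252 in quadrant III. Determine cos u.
cos u = ±√(1 - sin²u) = -0.9677 (negative in QIII)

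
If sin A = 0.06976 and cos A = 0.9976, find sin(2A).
sin(2A) = 2 sin A cos A = 0.1392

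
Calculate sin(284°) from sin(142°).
sin(284°) = 2 sin 142° cos 142° = -0.9703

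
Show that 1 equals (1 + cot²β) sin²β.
RHS = csc²β · sin²β = (1/sin²β) · sin²β = 1 = LHS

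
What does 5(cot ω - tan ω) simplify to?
5(cot ω - tan ω) = 5(2 cot(2ω)) (using Double angle)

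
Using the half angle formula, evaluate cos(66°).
cos(66°) = √((1 + cos 132°)/2) = 0.4067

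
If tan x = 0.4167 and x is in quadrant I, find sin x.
sin x = 0.3846 (using tan²x + 1 = sec²x)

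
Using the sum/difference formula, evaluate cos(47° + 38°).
cos(47° + 38°) = cos 47° cos 38° - sin 47° sin 38° = 0.08716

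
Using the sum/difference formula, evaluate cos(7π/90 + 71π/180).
cos(7π/90 + 71π/180) = cos 7π/90 cos 71π/180 - sin 7π/90 sin 71π/180 = 0.08716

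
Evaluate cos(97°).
cos(97°) = -0.1219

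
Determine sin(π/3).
sin(π/3) = √3/2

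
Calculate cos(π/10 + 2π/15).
cos(π/10 + 2π/15) = cos π/10 cos 2π/15 - sin π/10 sin 2π/15 = 0.7431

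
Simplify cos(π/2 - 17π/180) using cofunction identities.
cos(π/2 - 17π/180) = sin(17π/180)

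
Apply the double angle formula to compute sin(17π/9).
sin(17π/9) = 2 sin 17π/18 cos 17π/18 = -0.342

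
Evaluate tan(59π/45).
tan(59π/45) = 1.483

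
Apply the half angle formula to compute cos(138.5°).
cos(138.5°) = -√((1 + cos 277°)/2) = -0.749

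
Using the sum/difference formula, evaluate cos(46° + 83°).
cos(46° + 83°) = cos 46° cos 83° - sin 46° sin 83° = -0.6293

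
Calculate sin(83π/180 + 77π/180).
sin(83π/180 + 77π/180) = sin 83π/180 cos 77π/180 + cos 83π/180 sin 77π/180 = 0.342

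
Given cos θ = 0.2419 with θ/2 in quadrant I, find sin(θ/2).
sin(θ/2) = ±√((1 - cos θ)/2); positive since θ/2 ∈ QI, so sin(θ/2) = 0.6157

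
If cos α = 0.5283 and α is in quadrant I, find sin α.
sin α = 0.8491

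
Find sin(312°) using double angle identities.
sin(312°) = 2 sin 156° cos 156° = -0.7431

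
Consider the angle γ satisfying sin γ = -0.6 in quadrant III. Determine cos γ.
cos γ = ±√(1 - sin²γ) = -0.8 (negative in QIII)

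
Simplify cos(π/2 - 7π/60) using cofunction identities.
cos(π/2 - 7π/60) = sin(7π/60)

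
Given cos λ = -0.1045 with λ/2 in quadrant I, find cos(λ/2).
cos(λ/2) = ±√((1 + cos λ)/2); positive since λ/2 ∈ QI, so cos(λ/2) = 0.6691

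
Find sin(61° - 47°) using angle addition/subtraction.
sin(61° - 47°) = sin 61° cos 47° - cos 61° sin 47° = 0.2419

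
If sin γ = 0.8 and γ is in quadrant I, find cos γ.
cos γ = 0.6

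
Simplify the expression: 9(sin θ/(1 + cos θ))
9(sin θ/(1 + cos θ)) = 9(tan(θ/2)) (using Half angle)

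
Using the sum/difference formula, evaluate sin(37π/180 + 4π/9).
sin(37π/180 + 4π/9) = sin 37π/180 cos 4π/9 + cos 37π/180 sin 4π/9 = 0.891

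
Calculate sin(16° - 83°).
sin(16° - 83°) = sin 16° cos 83° - cos 16° sin 83° = -0.9205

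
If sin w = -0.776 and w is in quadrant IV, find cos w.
cos w = 0.6307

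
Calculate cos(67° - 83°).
cos(67° - 83°) = cos 67° cos 83° + sin 67° sin 83° = 0.9613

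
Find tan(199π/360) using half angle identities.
tan(199π/360) = sin 199π/180 / (1 + cos 199π/180) = -5.976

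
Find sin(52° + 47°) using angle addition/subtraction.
sin(52° + 47°) = sin 52° cos 47° + cos 52° sin 47° = 0.9877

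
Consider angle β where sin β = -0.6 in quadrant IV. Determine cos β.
cos β = √(1 - sin²β) = 0.8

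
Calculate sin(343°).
sin(343°) = -0.2924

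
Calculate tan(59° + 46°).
tan(59° + 46°) = (tan 59° + tan 46°)/(1 - tan 59° tan 46°) = -(2+√3)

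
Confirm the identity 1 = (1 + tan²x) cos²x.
RHS = sec²x · cos²x = (1/cos²x) · cos²x = 1 = LHS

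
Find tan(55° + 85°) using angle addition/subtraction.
tan(55° + 85°) = (tan 55° + tan 85°)/(1 - tan 55° tan 85°) = -0.8391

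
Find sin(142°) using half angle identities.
sin(142°) = √((1 - cos 284°)/2) = 0.6157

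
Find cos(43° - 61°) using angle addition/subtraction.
cos(43° - 61°) = cos 43° cos 61° + sin 43° sin 61° = 0.9511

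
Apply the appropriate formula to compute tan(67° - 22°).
tan(67° - 22°) = (tan 67° - tan 22°)/(1 + tan 67° tan 22°) = 1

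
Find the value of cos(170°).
cos(170°) = -0.9848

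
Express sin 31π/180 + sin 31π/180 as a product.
sin 31π/180 + sin 31π/180 = 2 sin(31π/180) cos(0)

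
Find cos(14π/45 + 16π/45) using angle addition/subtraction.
cos(14π/45 + 16π/45) = cos 14π/45 cos 16π/45 - sin 14π/45 sin 16π/45 = -1/2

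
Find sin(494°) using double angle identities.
sin(494°) = 2 sin 247° cos 247° = 0.7193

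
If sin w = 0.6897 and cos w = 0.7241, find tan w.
tan w = sin w / cos w = 0.9525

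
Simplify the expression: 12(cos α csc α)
12(cos α csc α) = 12(cot α) (using Reciprocal + quotient)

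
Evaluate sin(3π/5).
sin(3π/5) = 0.9511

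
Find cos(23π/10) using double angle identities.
cos(23π/10) = cos²23π/20 - sin²23π/20 = 0.5878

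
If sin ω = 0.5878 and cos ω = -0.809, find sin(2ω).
sin(2ω) = 2 sin ω cos ω = -0.9511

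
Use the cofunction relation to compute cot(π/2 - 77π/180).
cot(π/2 - 77π/180) = tan(77π/180) = 4.331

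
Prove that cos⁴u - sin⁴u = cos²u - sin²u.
LHS = (cos²u - sin²u)(cos²u + sin²u) = (cos²u - sin²u) · 1 = cos²u - sin²u = RHS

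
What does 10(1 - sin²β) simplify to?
10(1 - sin²β) = 10(cos²β) (using Pythagorean identity)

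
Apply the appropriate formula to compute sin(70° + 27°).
sin(70° + 27°) = sin 70° cos 27° + cos 70° sin 27° = 0.9925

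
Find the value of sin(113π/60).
sin(113π/60) = -0.3584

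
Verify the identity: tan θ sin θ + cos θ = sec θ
LHS = sin²θ/cos θ + cos θ = (sin²θ + cos²θ)/cos θ = 1/cos θ = sec θ = RHS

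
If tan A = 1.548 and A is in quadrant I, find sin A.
sin A = 0.84 (using tan²A + 1 = sec²A)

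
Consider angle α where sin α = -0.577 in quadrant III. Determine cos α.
cos α = ±√(1 - sin²α) = -0.8167 (negative in QIII)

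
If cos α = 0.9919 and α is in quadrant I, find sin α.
sin α = 0.127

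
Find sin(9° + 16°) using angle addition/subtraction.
sin(9° + 16°) = sin 9° cos 16° + cos 9° sin 16° = 0.4226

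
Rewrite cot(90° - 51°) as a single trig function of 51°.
cot(90° - 51°) = tan(51°)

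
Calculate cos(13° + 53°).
cos(13° + 53°) = cos 13° cos 53° - sin 13° sin 53° = 0.4067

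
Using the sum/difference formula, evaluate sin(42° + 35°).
sin(42° + 35°) = sin 42° cos 35° + cos 42° sin 35° = 0.9744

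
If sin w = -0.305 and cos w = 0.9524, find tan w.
tan w = sin w / cos w = -0.3202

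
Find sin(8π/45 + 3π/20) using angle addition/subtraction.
sin(8π/45 + 3π/20) = sin 8π/45 cos 3π/20 + cos 8π/45 sin 3π/20 = 0.8572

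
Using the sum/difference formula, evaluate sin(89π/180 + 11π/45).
sin(89π/180 + 11π/45) = sin 89π/180 cos 11π/45 + cos 89π/180 sin 11π/45 = 0.7314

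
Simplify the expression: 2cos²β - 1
2cos²β - 1 = cos(2β) (using Double angle)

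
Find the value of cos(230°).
cos(230°) = -0.6428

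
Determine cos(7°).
cos(7°) = 0.9925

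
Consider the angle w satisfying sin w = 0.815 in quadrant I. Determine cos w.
cos w = √(1 - sin²w) = 0.5795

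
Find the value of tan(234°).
tan(234°) = 1.376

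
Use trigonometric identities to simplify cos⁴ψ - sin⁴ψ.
cos⁴ψ - sin⁴ψ = cos(2ψ) (using Factoring + double angle)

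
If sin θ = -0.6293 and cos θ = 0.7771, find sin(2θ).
sin(2θ) = 2 sin θ cos θ = -0.9781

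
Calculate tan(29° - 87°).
tan(29° - 87°) = (tan 29° - tan 87°)/(1 + tan 29° tan 87°) = -1.6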